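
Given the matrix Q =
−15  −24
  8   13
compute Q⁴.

tr Q = −2 and det Q = −3, so the characteristic polynomial is λ² − (−2)λ + (−3) with roots −3 and 1.
Eigenvectors give P = [[2, −3], [−1, 2]] with P⁻¹ = [[2, 3], [1, 2]], and Q = P·diag(−3, 1)·P⁻¹.
Then Q⁴ = P·diag(81, 1)·P⁻¹ = [[162, −3], [−81, 2]] · [[2, 3], [1, 2]] = [[321, 480], [−160, −239]].

[[321, 480], [−160, −239]]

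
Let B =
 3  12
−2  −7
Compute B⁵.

[[483, 1452], [−242, −727]]

tr B = −4 and det B = 3, so the characteristic polynomial is λ² − (−4)λ + (3) with roots −3 and −1.
Eigenvectors give P = [[2, 3], [−1, −1]] with P⁻¹ = [[−1, −3], [1, 2]], and B = P·diag(−3, −1)·P⁻¹.
Then B⁵ = P·diag(−243, −1)·P⁻¹ = [[−486, −3], [243, 1]] · [[−1, −3], [1, 2]] = [[483, 1452], [−242, −727]].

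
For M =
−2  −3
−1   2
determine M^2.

[[7, 0], [0, 7]]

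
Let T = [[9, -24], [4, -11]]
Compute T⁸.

[[-13119, 39360], [-6560, 19681]]

tr T = -2 and det T = -3, so the characteristic polynomial is λ² − (-2)λ + (-3) with roots 1 and -3.
Eigenvectors give P = [[3, 2], [1, 1]] with P⁻¹ = [[1, -2], [-1, 3]], and T = P·diag(1, -3)·P⁻¹.
Then T⁸ = P·diag(1, 6561)·P⁻¹ = [[3, 13122], [1, 6561]] · [[1, -2], [-1, 3]] = [[-13119, 39360], [-6560, 19681]].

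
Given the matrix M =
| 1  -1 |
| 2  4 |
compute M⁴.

[[-49, -65], [130, 146]]

tr M = 5 and det M = 6, so the characteristic polynomial is λ² − (5)λ + (6) with roots 3 and 2.
Eigenvectors give P = [[-1, -1], [2, 1]] with P⁻¹ = [[1, 1], [-2, -1]], and M = P·diag(3, 2)·P⁻¹.
Then M⁴ = P·diag(81, 16)·P⁻¹ = [[-81, -16], [162, 16]] · [[1, 1], [-2, -1]] = [[-49, -65], [130, 146]].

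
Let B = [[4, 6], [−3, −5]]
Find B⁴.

[[−14, −30], [15, 31]]

tr B = −1 and det B = −2, so the characteristic polynomial is λ² − (−1)λ + (−2) with roots −2 and 1.
Eigenvectors give P = [[1, 2], [−1, −1]] with P⁻¹ = [[−1, −2], [1, 1]], and B = P·diag(−2, 1)·P⁻¹.
Then B⁴ = P·diag(16, 1)·P⁻¹ = [[16, 2], [−16, −1]] · [[−1, −2], [1, 1]] = [[−14, −30], [15, 31]].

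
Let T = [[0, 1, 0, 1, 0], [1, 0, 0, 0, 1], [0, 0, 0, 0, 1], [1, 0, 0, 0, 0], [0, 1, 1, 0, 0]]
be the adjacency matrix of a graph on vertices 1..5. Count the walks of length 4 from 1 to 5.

4

The number of length-4 walks from vertex 1 to vertex 5 is entry (1,5) of T⁴, where T is the adjacency matrix.
T² = [[2, 0, 0, 0, 1], [0, 2, 1, 1, 0], [0, 1, 1, 0, 0], [0, 1, 0, 1, 0], [1, 0, 0, 0, 2]]
T³ = [[0, 3, 1, 2, 0], [3, 0, 0, 0, 3], [1, 0, 0, 0, 2], [2, 0, 0, 0, 1], [0, 3, 2, 1, 0]]
T⁴ = [[5, 0, 0, 0, 4], [0, 6, 3, 3, 0], [0, 3, 2, 1, 0], [0, 3, 1, 2, 0], [4, 0, 0, 0, 5]]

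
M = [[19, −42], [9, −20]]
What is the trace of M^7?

tr M = −1 and det M = −2, so the characteristic polynomial is λ² − (−1)λ + (−2) with roots 1 and −2.
Eigenvectors give P = [[7, 2], [3, 1]] with P⁻¹ = [[1, −2], [−3, 7]], and M = P·diag(1, −2)·P⁻¹.
Then M^7 = P·diag(1, −128)·P⁻¹ = [[7, −256], [3, −128]] · [[1, −2], [−3, 7]] = [[775, −1806], [387, −902]].

−127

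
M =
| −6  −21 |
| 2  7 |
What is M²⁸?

[[−6, −21], [2, 7]]

M² = M (a projection; rank 1, trace 1), so M²⁸ = M.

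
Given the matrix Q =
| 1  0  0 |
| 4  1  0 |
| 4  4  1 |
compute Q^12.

[[1, 0, 0], [48, 1, 0], [1104, 48, 1]]

Q = I + N where N = [[0, 0, 0], [4, 0, 0], [4, 4, 0]] is strictly lower-triangular, so N^3 = 0.
(I + N)^12 = I + 12·N + 66·N^2 = [[1, 0, 0], [48, 1, 0], [1104, 48, 1]].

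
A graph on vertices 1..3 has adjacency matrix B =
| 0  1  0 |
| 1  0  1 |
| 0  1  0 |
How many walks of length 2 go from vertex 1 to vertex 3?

1

The number of length-2 walks from vertex 1 to vertex 3 is entry (1,3) of B^2, where B is the adjacency matrix.
B^2 = [[1, 0, 1], [0, 2, 0], [1, 0, 1]]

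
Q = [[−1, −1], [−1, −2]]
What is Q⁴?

[[13, 21], [21, 34]]

Q² = [[2, 3], [3, 5]]
Q³ = [[−5, −8], [−8, −13]]
Q⁴ = [[13, 21], [21, 34]]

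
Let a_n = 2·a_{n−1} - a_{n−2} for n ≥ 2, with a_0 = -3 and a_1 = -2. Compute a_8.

5

With companion matrix M = [[2, -1], [1, 0]], [a_n, a_{n−1}]ᵀ = M·[a_{n−1}, a_{n−2}]ᵀ, so [a_8, a_7]ᵀ = M⁷·[a_1, a_0]ᵀ.
M⁷ = [[8, -7], [7, -6]], giving [a_8, a_7]ᵀ = [[5], [4]].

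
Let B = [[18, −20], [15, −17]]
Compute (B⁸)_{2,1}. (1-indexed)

18915

tr B = 1 and det B = −6, so the characteristic polynomial is λ² − (1)λ + (−6) with roots 3 and −2.
Eigenvectors give P = [[−4, −1], [−3, −1]] with P⁻¹ = [[−1, 1], [3, −4]], and B = P·diag(3, −2)·P⁻¹.
Then B⁸ = P·diag(6561, 256)·P⁻¹ = [[−26244, −256], [−19683, −256]] · [[−1, 1], [3, −4]] = [[25476, −25220], [18915, −18659]].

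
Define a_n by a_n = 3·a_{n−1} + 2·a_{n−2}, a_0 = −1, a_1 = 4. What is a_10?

273862

With companion matrix M = [[3, 2], [1, 0]], [a_n, a_{n−1}]ᵀ = M·[a_{n−1}, a_{n−2}]ᵀ, so [a_10, a_9]ᵀ = M⁹·[a_1, a_0]ᵀ.
M⁹ = [[79647, 44726], [22363, 12558]], giving [a_10, a_9]ᵀ = [[273862], [76894]].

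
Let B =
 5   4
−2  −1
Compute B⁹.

[[39365, 39364], [−19682, −19681]]

tr B = 4 and det B = 3, so the characteristic polynomial is λ² − (4)λ + (3) with roots 1 and 3.
Eigenvectors give P = [[−1, −2], [1, 1]] with P⁻¹ = [[1, 2], [−1, −1]], and B = P·diag(1, 3)·P⁻¹.
Then B⁹ = P·diag(1, 19683)·P⁻¹ = [[−1, −39366], [1, 19683]] · [[1, 2], [−1, −1]] = [[39365, 39364], [−19682, −19681]].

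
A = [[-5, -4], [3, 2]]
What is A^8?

tr A = -3 and det A = 2, so the characteristic polynomial is λ² − (-3)λ + (2) with roots -2 and -1.
Eigenvectors give P = [[-4, 1], [3, -1]] with P⁻¹ = [[-1, -1], [-3, -4]], and A = P·diag(-2, -1)·P⁻¹.
Then A^8 = P·diag(256, 1)·P⁻¹ = [[-1024, 1], [768, -1]] · [[-1, -1], [-3, -4]] = [[1021, 1020], [-765, -764]].

[[1021, 1020], [-765, -764]]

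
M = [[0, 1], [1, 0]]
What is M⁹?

[[0, 1], [1, 0]]

M² = I (check: tr M = 0 and det M = -1), so M⁹ = M since 9 is odd.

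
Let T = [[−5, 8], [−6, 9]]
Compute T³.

[[−77, 104], [−78, 105]]

tr T = 4 and det T = 3, so the characteristic polynomial is λ² − (4)λ + (3) with roots 1 and 3.
Eigenvectors give P = [[−4, −1], [−3, −1]] with P⁻¹ = [[−1, 1], [3, −4]], and T = P·diag(1, 3)·P⁻¹.
Then T³ = P·diag(1, 27)·P⁻¹ = [[−4, −27], [−3, −27]] · [[−1, 1], [3, −4]] = [[−77, 104], [−78, 105]].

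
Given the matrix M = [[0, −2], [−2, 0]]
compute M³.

[[0, −8], [−8, 0]]

M² = [[4, 0], [0, 4]]
M³ = [[0, −8], [−8, 0]]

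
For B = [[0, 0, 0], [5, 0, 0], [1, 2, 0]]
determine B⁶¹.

[[0, 0, 0], [0, 0, 0], [0, 0, 0]]

B is strictly triangular, hence nilpotent: B³ = 0, so B⁶¹ = 0.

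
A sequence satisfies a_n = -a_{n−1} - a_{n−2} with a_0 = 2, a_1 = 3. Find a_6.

2

With companion matrix A = [[-1, -1], [1, 0]], [a_n, a_{n−1}]ᵀ = A·[a_{n−1}, a_{n−2}]ᵀ, so [a_6, a_5]ᵀ = A^5·[a_1, a_0]ᵀ.
A^5 = [[0, 1], [-1, -1]], giving [a_6, a_5]ᵀ = [[2], [-5]].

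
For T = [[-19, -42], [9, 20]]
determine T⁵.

[[-199, -462], [99, 230]]

tr T = 1 and det T = -2, so the characteristic polynomial is λ² − (1)λ + (-2) with roots 2 and -1.
Eigenvectors give P = [[2, -7], [-1, 3]] with P⁻¹ = [[-3, -7], [-1, -2]], and T = P·diag(2, -1)·P⁻¹.
Then T⁵ = P·diag(32, -1)·P⁻¹ = [[64, 7], [-32, -3]] · [[-3, -7], [-1, -2]] = [[-199, -462], [99, 230]].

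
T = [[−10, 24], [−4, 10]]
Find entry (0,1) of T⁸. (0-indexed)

0

tr T = 0 and det T = −4, so the characteristic polynomial is λ² − (0)λ + (−4) with roots −2 and 2.
Eigenvectors give P = [[3, 2], [1, 1]] with P⁻¹ = [[1, −2], [−1, 3]], and T = P·diag(−2, 2)·P⁻¹.
Then T⁸ = P·diag(256, 256)·P⁻¹ = [[768, 512], [256, 256]] · [[1, −2], [−1, 3]] = [[256, 0], [0, 256]].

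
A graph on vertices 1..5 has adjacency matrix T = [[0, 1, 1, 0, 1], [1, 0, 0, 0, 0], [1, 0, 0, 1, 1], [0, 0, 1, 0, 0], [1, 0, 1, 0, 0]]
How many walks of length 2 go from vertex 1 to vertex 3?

The number of length-2 walks from vertex 1 to vertex 3 is entry (1,3) of T², where T is the adjacency matrix.
T² = [[3, 0, 1, 1, 1], [0, 1, 1, 0, 1], [1, 1, 3, 0, 1], [1, 0, 0, 1, 1], [1, 1, 1, 1, 2]]

1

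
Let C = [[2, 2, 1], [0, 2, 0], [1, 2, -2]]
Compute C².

[[5, 10, 0], [0, 4, 0], [0, 2, 5]]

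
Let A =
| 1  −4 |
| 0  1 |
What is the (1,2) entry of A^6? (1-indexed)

−24

A = I + N where N = [[0, −4], [0, 0]] is strictly upper-triangular, so N^2 = 0.
(I + N)^6 = I + 6·N = [[1, −24], [0, 1]].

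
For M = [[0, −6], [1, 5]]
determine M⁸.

[[−12354, −37830], [6305, 19171]]

tr M = 5 and det M = 6, so the characteristic polynomial is λ² − (5)λ + (6) with roots 2 and 3.
Eigenvectors give P = [[3, 2], [−1, −1]] with P⁻¹ = [[1, 2], [−1, −3]], and M = P·diag(2, 3)·P⁻¹.
Then M⁸ = P·diag(256, 6561)·P⁻¹ = [[768, 13122], [−256, −6561]] · [[1, 2], [−1, −3]] = [[−12354, −37830], [6305, 19171]].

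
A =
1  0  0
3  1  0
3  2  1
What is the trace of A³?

3

A = I + N where N = [[0, 0, 0], [3, 0, 0], [3, 2, 0]] is strictly lower-triangular, so N³ = 0.
(I + N)³ = I + 3·N + 3·N² = [[1, 0, 0], [9, 1, 0], [27, 6, 1]].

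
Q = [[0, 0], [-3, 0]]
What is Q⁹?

[[0, 0], [0, 0]]

Q is strictly triangular, hence nilpotent: Q² = 0, so Q⁹ = 0.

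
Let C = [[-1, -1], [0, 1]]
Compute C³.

C² = I (check: tr C = 0 and det C = -1), so C³ = C since 3 is odd.

[[-1, -1], [0, 1]]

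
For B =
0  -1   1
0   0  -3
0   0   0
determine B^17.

[[0, 0, 0], [0, 0, 0], [0, 0, 0]]

B is strictly triangular, hence nilpotent: B^3 = 0, so B^17 = 0.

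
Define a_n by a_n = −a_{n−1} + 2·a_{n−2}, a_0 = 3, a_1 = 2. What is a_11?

−680

With companion matrix M = [[−1, 2], [1, 0]], [a_n, a_{n−1}]ᵀ = M·[a_{n−1}, a_{n−2}]ᵀ, so [a_11, a_10]ᵀ = M¹⁰·[a_1, a_0]ᵀ.
M¹⁰ = [[683, −682], [−341, 342]], giving [a_11, a_10]ᵀ = [[−680], [344]].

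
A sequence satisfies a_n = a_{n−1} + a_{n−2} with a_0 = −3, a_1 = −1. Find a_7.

−37

With companion matrix T = [[1, 1], [1, 0]], [a_n, a_{n−1}]ᵀ = T·[a_{n−1}, a_{n−2}]ᵀ, so [a_7, a_6]ᵀ = T⁶·[a_1, a_0]ᵀ.
T⁶ = [[13, 8], [8, 5]], giving [a_7, a_6]ᵀ = [[−37], [−23]].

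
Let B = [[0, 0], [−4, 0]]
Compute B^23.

[[0, 0], [0, 0]]

B is strictly triangular, hence nilpotent: B^2 = 0, so B^23 = 0.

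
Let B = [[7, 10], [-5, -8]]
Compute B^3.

[[43, 70], [-35, -62]]

tr B = -1 and det B = -6, so the characteristic polynomial is λ² − (-1)λ + (-6) with roots -3 and 2.
Eigenvectors give P = [[-1, -2], [1, 1]] with P⁻¹ = [[1, 2], [-1, -1]], and B = P·diag(-3, 2)·P⁻¹.
Then B^3 = P·diag(-27, 8)·P⁻¹ = [[27, -16], [-27, 8]] · [[1, 2], [-1, -1]] = [[43, 70], [-35, -62]].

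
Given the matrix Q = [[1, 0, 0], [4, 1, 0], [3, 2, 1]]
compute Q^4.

Q = I + N where N = [[0, 0, 0], [4, 0, 0], [3, 2, 0]] is strictly lower-triangular, so N^3 = 0.
(I + N)^4 = I + 4·N + 6·N^2 = [[1, 0, 0], [16, 1, 0], [60, 8, 1]].

[[1, 0, 0], [16, 1, 0], [60, 8, 1]]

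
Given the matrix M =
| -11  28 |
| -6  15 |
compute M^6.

tr M = 4 and det M = 3, so the characteristic polynomial is λ² − (4)λ + (3) with roots 1 and 3.
Eigenvectors give P = [[7, 2], [3, 1]] with P⁻¹ = [[1, -2], [-3, 7]], and M = P·diag(1, 3)·P⁻¹.
Then M^6 = P·diag(1, 729)·P⁻¹ = [[7, 1458], [3, 729]] · [[1, -2], [-3, 7]] = [[-4367, 10192], [-2184, 5097]].

[[-4367, 10192], [-2184, 5097]]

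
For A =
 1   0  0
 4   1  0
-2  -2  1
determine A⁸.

A = I + N where N = [[0, 0, 0], [4, 0, 0], [-2, -2, 0]] is strictly lower-triangular, so N³ = 0.
(I + N)⁸ = I + 8·N + 28·N² = [[1, 0, 0], [32, 1, 0], [-240, -16, 1]].

[[1, 0, 0], [32, 1, 0], [-240, -16, 1]]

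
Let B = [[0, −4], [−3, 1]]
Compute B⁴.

[[156, −100], [−75, 181]]

B² = [[12, −4], [−3, 13]]
B³ = [[12, −52], [−39, 25]]
B⁴ = [[156, −100], [−75, 181]]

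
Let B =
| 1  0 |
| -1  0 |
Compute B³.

[[1, 0], [-1, 0]]

B² = [[1, 0], [-1, 0]]
B³ = [[1, 0], [-1, 0]]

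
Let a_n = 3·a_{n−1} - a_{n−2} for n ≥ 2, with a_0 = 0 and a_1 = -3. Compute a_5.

With companion matrix A = [[3, -1], [1, 0]], [a_n, a_{n−1}]ᵀ = A·[a_{n−1}, a_{n−2}]ᵀ, so [a_5, a_4]ᵀ = A⁴·[a_1, a_0]ᵀ.
A⁴ = [[55, -21], [21, -8]], giving [a_5, a_4]ᵀ = [[-165], [-63]].

-165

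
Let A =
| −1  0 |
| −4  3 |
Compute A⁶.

tr A = 2 and det A = −3, so the characteristic polynomial is λ² − (2)λ + (−3) with roots −1 and 3.
Eigenvectors give P = [[−1, 0], [−1, 1]] with P⁻¹ = [[−1, 0], [−1, 1]], and A = P·diag(−1, 3)·P⁻¹.
Then A⁶ = P·diag(1, 729)·P⁻¹ = [[−1, 0], [−1, 729]] · [[−1, 0], [−1, 1]] = [[1, 0], [−728, 729]].

[[1, 0], [−728, 729]]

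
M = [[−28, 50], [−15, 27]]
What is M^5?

tr M = −1 and det M = −6, so the characteristic polynomial is λ² − (−1)λ + (−6) with roots −3 and 2.
Eigenvectors give P = [[−2, −5], [−1, −3]] with P⁻¹ = [[−3, 5], [1, −2]], and M = P·diag(−3, 2)·P⁻¹.
Then M^5 = P·diag(−243, 32)·P⁻¹ = [[486, −160], [243, −96]] · [[−3, 5], [1, −2]] = [[−1618, 2750], [−825, 1407]].

[[−1618, 2750], [−825, 1407]]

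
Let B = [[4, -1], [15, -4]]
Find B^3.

[[4, -1], [15, -4]]

B² = I (check: tr B = 0 and det B = -1), so B^3 = B since 3 is odd.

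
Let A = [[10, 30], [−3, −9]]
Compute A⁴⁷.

A² = A (a projection; rank 1, trace 1), so A⁴⁷ = A.

[[10, 30], [−3, −9]]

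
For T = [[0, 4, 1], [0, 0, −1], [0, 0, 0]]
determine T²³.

[[0, 0, 0], [0, 0, 0], [0, 0, 0]]

T is strictly triangular, hence nilpotent: T³ = 0, so T²³ = 0.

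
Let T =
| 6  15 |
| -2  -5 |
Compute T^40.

[[6, 15], [-2, -5]]

T² = T (a projection; rank 1, trace 1), so T^40 = T.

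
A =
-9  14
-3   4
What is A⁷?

tr A = -5 and det A = 6, so the characteristic polynomial is λ² − (-5)λ + (6) with roots -3 and -2.
Eigenvectors give P = [[-7, 2], [-3, 1]] with P⁻¹ = [[-1, 2], [-3, 7]], and A = P·diag(-3, -2)·P⁻¹.
Then A⁷ = P·diag(-2187, -128)·P⁻¹ = [[15309, -256], [6561, -128]] · [[-1, 2], [-3, 7]] = [[-14541, 28826], [-6177, 12226]].

[[-14541, 28826], [-6177, 12226]]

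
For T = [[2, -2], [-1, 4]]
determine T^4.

T^2 = [[6, -12], [-6, 18]]
T^3 = [[24, -60], [-30, 84]]
T^4 = [[108, -288], [-144, 396]]

[[108, -288], [-144, 396]]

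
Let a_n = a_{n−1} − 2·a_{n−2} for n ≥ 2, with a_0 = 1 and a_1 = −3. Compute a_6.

−13

With companion matrix M = [[1, −2], [1, 0]], [a_n, a_{n−1}]ᵀ = M·[a_{n−1}, a_{n−2}]ᵀ, so [a_6, a_5]ᵀ = M⁵·[a_1, a_0]ᵀ.
M⁵ = [[5, 2], [−1, 6]], giving [a_6, a_5]ᵀ = [[−13], [9]].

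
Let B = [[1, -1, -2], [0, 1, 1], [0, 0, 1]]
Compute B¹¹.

[[1, -11, -77], [0, 1, 11], [0, 0, 1]]

B = I + N where N = [[0, -1, -2], [0, 0, 1], [0, 0, 0]] is strictly upper-triangular, so N³ = 0.
(I + N)¹¹ = I + 11·N + 55·N² = [[1, -11, -77], [0, 1, 11], [0, 0, 1]].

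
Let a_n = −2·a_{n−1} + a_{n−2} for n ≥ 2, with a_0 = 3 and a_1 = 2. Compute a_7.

With companion matrix T = [[−2, 1], [1, 0]], [a_n, a_{n−1}]ᵀ = T·[a_{n−1}, a_{n−2}]ᵀ, so [a_7, a_6]ᵀ = T^6·[a_1, a_0]ᵀ.
T^6 = [[169, −70], [−70, 29]], giving [a_7, a_6]ᵀ = [[128], [−53]].

128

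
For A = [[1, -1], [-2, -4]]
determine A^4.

A^2 = [[3, 3], [6, 18]]
A^3 = [[-3, -15], [-30, -78]]
A^4 = [[27, 63], [126, 342]]

[[27, 63], [126, 342]]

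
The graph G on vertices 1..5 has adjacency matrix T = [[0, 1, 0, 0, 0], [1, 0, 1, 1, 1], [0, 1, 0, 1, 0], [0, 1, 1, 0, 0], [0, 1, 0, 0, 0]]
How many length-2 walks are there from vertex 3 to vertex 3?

2

The number of length-2 walks from vertex 3 to vertex 3 is entry (3,3) of T², where T is the adjacency matrix.
T² = [[1, 0, 1, 1, 1], [0, 4, 1, 1, 0], [1, 1, 2, 1, 1], [1, 1, 1, 2, 1], [1, 0, 1, 1, 1]]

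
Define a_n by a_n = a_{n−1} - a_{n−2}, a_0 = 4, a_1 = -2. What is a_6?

With companion matrix C = [[1, -1], [1, 0]], [a_n, a_{n−1}]ᵀ = C·[a_{n−1}, a_{n−2}]ᵀ, so [a_6, a_5]ᵀ = C⁵·[a_1, a_0]ᵀ.
C⁵ = [[0, 1], [-1, 1]], giving [a_6, a_5]ᵀ = [[4], [6]].

4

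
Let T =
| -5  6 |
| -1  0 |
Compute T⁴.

[[211, -390], [65, -114]]

tr T = -5 and det T = 6, so the characteristic polynomial is λ² − (-5)λ + (6) with roots -2 and -3.
Eigenvectors give P = [[2, 3], [1, 1]] with P⁻¹ = [[-1, 3], [1, -2]], and T = P·diag(-2, -3)·P⁻¹.
Then T⁴ = P·diag(16, 81)·P⁻¹ = [[32, 243], [16, 81]] · [[-1, 3], [1, -2]] = [[211, -390], [65, -114]].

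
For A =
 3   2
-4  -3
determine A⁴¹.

[[3, 2], [-4, -3]]

A² = I (check: tr A = 0 and det A = -1), so A⁴¹ = A since 41 is odd.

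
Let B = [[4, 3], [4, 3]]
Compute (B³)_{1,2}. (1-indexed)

B² = [[28, 21], [28, 21]]
B³ = [[196, 147], [196, 147]]

147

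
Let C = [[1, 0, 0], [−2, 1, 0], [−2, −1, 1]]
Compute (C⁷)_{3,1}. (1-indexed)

28

C = I + N where N = [[0, 0, 0], [−2, 0, 0], [−2, −1, 0]] is strictly lower-triangular, so N³ = 0.
(I + N)⁷ = I + 7·N + 21·N² = [[1, 0, 0], [−14, 1, 0], [28, −7, 1]].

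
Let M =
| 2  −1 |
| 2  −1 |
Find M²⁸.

M² = M (a projection; rank 1, trace 1), so M²⁸ = M.

[[2, −1], [2, −1]]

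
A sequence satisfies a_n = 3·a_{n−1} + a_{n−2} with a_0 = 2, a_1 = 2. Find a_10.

With companion matrix Q = [[3, 1], [1, 0]], [a_n, a_{n−1}]ᵀ = Q·[a_{n−1}, a_{n−2}]ᵀ, so [a_10, a_9]ᵀ = Q^9·[a_1, a_0]ᵀ.
Q^9 = [[42837, 12970], [12970, 3927]], giving [a_10, a_9]ᵀ = [[111614], [33794]].

111614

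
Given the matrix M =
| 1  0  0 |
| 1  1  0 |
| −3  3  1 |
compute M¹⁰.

[[1, 0, 0], [10, 1, 0], [105, 30, 1]]

M = I + N where N = [[0, 0, 0], [1, 0, 0], [−3, 3, 0]] is strictly lower-triangular, so N³ = 0.
(I + N)¹⁰ = I + 10·N + 45·N² = [[1, 0, 0], [10, 1, 0], [105, 30, 1]].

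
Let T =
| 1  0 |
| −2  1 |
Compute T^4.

T = I + N where N = [[0, 0], [−2, 0]] is strictly lower-triangular, so N^2 = 0.
(I + N)^4 = I + 4·N = [[1, 0], [−8, 1]].

[[1, 0], [−8, 1]]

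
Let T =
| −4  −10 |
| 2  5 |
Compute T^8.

[[−4, −10], [2, 5]]

T² = T (a projection; rank 1, trace 1), so T^8 = T.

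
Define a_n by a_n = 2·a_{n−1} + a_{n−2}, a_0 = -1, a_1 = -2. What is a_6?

-169

With companion matrix M = [[2, 1], [1, 0]], [a_n, a_{n−1}]ᵀ = M·[a_{n−1}, a_{n−2}]ᵀ, so [a_6, a_5]ᵀ = M^5·[a_1, a_0]ᵀ.
M^5 = [[70, 29], [29, 12]], giving [a_6, a_5]ᵀ = [[-169], [-70]].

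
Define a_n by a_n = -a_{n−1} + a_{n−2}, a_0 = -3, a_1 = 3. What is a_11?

With companion matrix Q = [[-1, 1], [1, 0]], [a_n, a_{n−1}]ᵀ = Q·[a_{n−1}, a_{n−2}]ᵀ, so [a_11, a_10]ᵀ = Q¹⁰·[a_1, a_0]ᵀ.
Q¹⁰ = [[89, -55], [-55, 34]], giving [a_11, a_10]ᵀ = [[432], [-267]].

432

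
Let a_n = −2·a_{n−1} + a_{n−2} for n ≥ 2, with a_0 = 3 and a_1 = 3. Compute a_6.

With companion matrix Q = [[−2, 1], [1, 0]], [a_n, a_{n−1}]ᵀ = Q·[a_{n−1}, a_{n−2}]ᵀ, so [a_6, a_5]ᵀ = Q⁵·[a_1, a_0]ᵀ.
Q⁵ = [[−70, 29], [29, −12]], giving [a_6, a_5]ᵀ = [[−123], [51]].

−123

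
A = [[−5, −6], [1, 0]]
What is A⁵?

[[−665, −1266], [211, 390]]

tr A = −5 and det A = 6, so the characteristic polynomial is λ² − (−5)λ + (6) with roots −2 and −3.
Eigenvectors give P = [[2, −3], [−1, 1]] with P⁻¹ = [[−1, −3], [−1, −2]], and A = P·diag(−2, −3)·P⁻¹.
Then A⁵ = P·diag(−32, −243)·P⁻¹ = [[−64, 729], [32, −243]] · [[−1, −3], [−1, −2]] = [[−665, −1266], [211, 390]].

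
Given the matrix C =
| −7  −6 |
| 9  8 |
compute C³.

tr C = 1 and det C = −2, so the characteristic polynomial is λ² − (1)λ + (−2) with roots −1 and 2.
Eigenvectors give P = [[−1, −2], [1, 3]] with P⁻¹ = [[−3, −2], [1, 1]], and C = P·diag(−1, 2)·P⁻¹.
Then C³ = P·diag(−1, 8)·P⁻¹ = [[1, −16], [−1, 24]] · [[−3, −2], [1, 1]] = [[−19, −18], [27, 26]].

[[−19, −18], [27, 26]]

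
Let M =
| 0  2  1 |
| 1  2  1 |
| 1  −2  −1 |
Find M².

[[3, 2, 1], [3, 4, 2], [−3, 0, 0]]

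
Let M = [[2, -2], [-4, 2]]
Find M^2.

[[12, -8], [-16, 12]]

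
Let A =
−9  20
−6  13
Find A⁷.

[[−10929, 21860], [−6558, 13117]]

tr A = 4 and det A = 3, so the characteristic polynomial is λ² − (4)λ + (3) with roots 3 and 1.
Eigenvectors give P = [[5, −2], [3, −1]] with P⁻¹ = [[−1, 2], [−3, 5]], and A = P·diag(3, 1)·P⁻¹.
Then A⁷ = P·diag(2187, 1)·P⁻¹ = [[10935, −2], [6561, −1]] · [[−1, 2], [−3, 5]] = [[−10929, 21860], [−6558, 13117]].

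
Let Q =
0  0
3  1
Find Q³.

[[0, 0], [3, 1]]

Q² = [[0, 0], [3, 1]]
Q³ = [[0, 0], [3, 1]]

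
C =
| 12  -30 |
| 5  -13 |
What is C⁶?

tr C = -1 and det C = -6, so the characteristic polynomial is λ² − (-1)λ + (-6) with roots -3 and 2.
Eigenvectors give P = [[2, 3], [1, 1]] with P⁻¹ = [[-1, 3], [1, -2]], and C = P·diag(-3, 2)·P⁻¹.
Then C⁶ = P·diag(729, 64)·P⁻¹ = [[1458, 192], [729, 64]] · [[-1, 3], [1, -2]] = [[-1266, 3990], [-665, 2059]].

[[-1266, 3990], [-665, 2059]]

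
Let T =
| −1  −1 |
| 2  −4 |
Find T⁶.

[[−601, 665], [−1330, 1394]]

tr T = −5 and det T = 6, so the characteristic polynomial is λ² − (−5)λ + (6) with roots −3 and −2.
Eigenvectors give P = [[−1, 1], [−2, 1]] with P⁻¹ = [[1, −1], [2, −1]], and T = P·diag(−3, −2)·P⁻¹.
Then T⁶ = P·diag(729, 64)·P⁻¹ = [[−729, 64], [−1458, 64]] · [[1, −1], [2, −1]] = [[−601, 665], [−1330, 1394]].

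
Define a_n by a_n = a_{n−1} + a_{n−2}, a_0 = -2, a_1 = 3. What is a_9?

60

With companion matrix C = [[1, 1], [1, 0]], [a_n, a_{n−1}]ᵀ = C·[a_{n−1}, a_{n−2}]ᵀ, so [a_9, a_8]ᵀ = C^8·[a_1, a_0]ᵀ.
C^8 = [[34, 21], [21, 13]], giving [a_9, a_8]ᵀ = [[60], [37]].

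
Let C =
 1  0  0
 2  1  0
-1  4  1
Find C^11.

[[1, 0, 0], [22, 1, 0], [429, 44, 1]]

C = I + N where N = [[0, 0, 0], [2, 0, 0], [-1, 4, 0]] is strictly lower-triangular, so N^3 = 0.
(I + N)^11 = I + 11·N + 55·N^2 = [[1, 0, 0], [22, 1, 0], [429, 44, 1]].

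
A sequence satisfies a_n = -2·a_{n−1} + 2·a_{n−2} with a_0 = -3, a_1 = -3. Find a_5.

With companion matrix T = [[-2, 2], [1, 0]], [a_n, a_{n−1}]ᵀ = T·[a_{n−1}, a_{n−2}]ᵀ, so [a_5, a_4]ᵀ = T⁴·[a_1, a_0]ᵀ.
T⁴ = [[44, -32], [-16, 12]], giving [a_5, a_4]ᵀ = [[-36], [12]].

-36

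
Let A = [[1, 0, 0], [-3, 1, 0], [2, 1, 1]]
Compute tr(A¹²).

3

A = I + N where N = [[0, 0, 0], [-3, 0, 0], [2, 1, 0]] is strictly lower-triangular, so N³ = 0.
(I + N)¹² = I + 12·N + 66·N² = [[1, 0, 0], [-36, 1, 0], [-174, 12, 1]].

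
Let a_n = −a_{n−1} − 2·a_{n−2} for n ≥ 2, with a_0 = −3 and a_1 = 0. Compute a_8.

With companion matrix A = [[−1, −2], [1, 0]], [a_n, a_{n−1}]ᵀ = A·[a_{n−1}, a_{n−2}]ᵀ, so [a_8, a_7]ᵀ = A^7·[a_1, a_0]ᵀ.
A^7 = [[3, −14], [7, 10]], giving [a_8, a_7]ᵀ = [[42], [−30]].

42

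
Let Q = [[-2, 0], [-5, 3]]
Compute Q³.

tr Q = 1 and det Q = -6, so the characteristic polynomial is λ² − (1)λ + (-6) with roots -2 and 3.
Eigenvectors give P = [[1, 0], [1, -1]] with P⁻¹ = [[1, 0], [1, -1]], and Q = P·diag(-2, 3)·P⁻¹.
Then Q³ = P·diag(-8, 27)·P⁻¹ = [[-8, 0], [-8, -27]] · [[1, 0], [1, -1]] = [[-8, 0], [-35, 27]].

[[-8, 0], [-35, 27]]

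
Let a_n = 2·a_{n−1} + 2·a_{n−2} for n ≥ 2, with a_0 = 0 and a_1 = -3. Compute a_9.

-7344

With companion matrix C = [[2, 2], [1, 0]], [a_n, a_{n−1}]ᵀ = C·[a_{n−1}, a_{n−2}]ᵀ, so [a_9, a_8]ᵀ = C⁸·[a_1, a_0]ᵀ.
C⁸ = [[2448, 1792], [896, 656]], giving [a_9, a_8]ᵀ = [[-7344], [-2688]].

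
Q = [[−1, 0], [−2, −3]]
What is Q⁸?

tr Q = −4 and det Q = 3, so the characteristic polynomial is λ² − (−4)λ + (3) with roots −1 and −3.
Eigenvectors give P = [[−1, 0], [1, 1]] with P⁻¹ = [[−1, 0], [1, 1]], and Q = P·diag(−1, −3)·P⁻¹.
Then Q⁸ = P·diag(1, 6561)·P⁻¹ = [[−1, 0], [1, 6561]] · [[−1, 0], [1, 1]] = [[1, 0], [6560, 6561]].

[[1, 0], [6560, 6561]]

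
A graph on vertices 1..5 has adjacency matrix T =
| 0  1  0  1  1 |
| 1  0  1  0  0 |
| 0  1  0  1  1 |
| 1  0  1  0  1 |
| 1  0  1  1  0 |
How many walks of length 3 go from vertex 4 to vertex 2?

The number of length-3 walks from vertex 4 to vertex 2 is entry (4,2) of T³, where T is the adjacency matrix.
T² = [[3, 0, 3, 1, 1], [0, 2, 0, 2, 2], [3, 0, 3, 1, 1], [1, 2, 1, 3, 2], [1, 2, 1, 2, 3]]
T³ = [[2, 6, 2, 7, 7], [6, 0, 6, 2, 2], [2, 6, 2, 7, 7], [7, 2, 7, 4, 5], [7, 2, 7, 5, 4]]

2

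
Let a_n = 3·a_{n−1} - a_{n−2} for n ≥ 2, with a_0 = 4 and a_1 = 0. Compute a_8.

With companion matrix A = [[3, -1], [1, 0]], [a_n, a_{n−1}]ᵀ = A·[a_{n−1}, a_{n−2}]ᵀ, so [a_8, a_7]ᵀ = A^7·[a_1, a_0]ᵀ.
A^7 = [[987, -377], [377, -144]], giving [a_8, a_7]ᵀ = [[-1508], [-576]].

-1508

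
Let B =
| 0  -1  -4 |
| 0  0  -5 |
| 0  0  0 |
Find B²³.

[[0, 0, 0], [0, 0, 0], [0, 0, 0]]

B is strictly triangular, hence nilpotent: B³ = 0, so B²³ = 0.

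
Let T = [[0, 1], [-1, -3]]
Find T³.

T² = [[-1, -3], [3, 8]]
T³ = [[3, 8], [-8, -21]]

[[3, 8], [-8, -21]]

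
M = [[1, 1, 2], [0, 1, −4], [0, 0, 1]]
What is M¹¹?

[[1, 11, −198], [0, 1, −44], [0, 0, 1]]

M = I + N where N = [[0, 1, 2], [0, 0, −4], [0, 0, 0]] is strictly upper-triangular, so N³ = 0.
(I + N)¹¹ = I + 11·N + 55·N² = [[1, 11, −198], [0, 1, −44], [0, 0, 1]].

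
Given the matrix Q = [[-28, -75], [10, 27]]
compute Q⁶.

tr Q = -1 and det Q = -6, so the characteristic polynomial is λ² − (-1)λ + (-6) with roots 2 and -3.
Eigenvectors give P = [[-5, -3], [2, 1]] with P⁻¹ = [[1, 3], [-2, -5]], and Q = P·diag(2, -3)·P⁻¹.
Then Q⁶ = P·diag(64, 729)·P⁻¹ = [[-320, -2187], [128, 729]] · [[1, 3], [-2, -5]] = [[4054, 9975], [-1330, -3261]].

[[4054, 9975], [-1330, -3261]]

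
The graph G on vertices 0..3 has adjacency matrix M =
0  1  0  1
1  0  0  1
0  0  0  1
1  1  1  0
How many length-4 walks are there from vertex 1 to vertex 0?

The number of length-4 walks from vertex 1 to vertex 0 is entry (1,0) of M⁴, where M is the adjacency matrix.
M² = [[2, 1, 1, 1], [1, 2, 1, 1], [1, 1, 1, 0], [1, 1, 0, 3]]
M³ = [[2, 3, 1, 4], [3, 2, 1, 4], [1, 1, 0, 3], [4, 4, 3, 2]]
M⁴ = [[7, 6, 4, 6], [6, 7, 4, 6], [4, 4, 3, 2], [6, 6, 2, 11]]

6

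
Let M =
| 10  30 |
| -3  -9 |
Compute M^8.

M² = M (a projection; rank 1, trace 1), so M^8 = M.

[[10, 30], [-3, -9]]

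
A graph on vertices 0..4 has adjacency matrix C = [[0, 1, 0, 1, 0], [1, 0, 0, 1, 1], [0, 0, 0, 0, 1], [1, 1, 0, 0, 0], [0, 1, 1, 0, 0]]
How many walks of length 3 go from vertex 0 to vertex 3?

3

The number of length-3 walks from vertex 0 to vertex 3 is entry (0,3) of C³, where C is the adjacency matrix.
C² = [[2, 1, 0, 1, 1], [1, 3, 1, 1, 0], [0, 1, 1, 0, 0], [1, 1, 0, 2, 1], [1, 0, 0, 1, 2]]
C³ = [[2, 4, 1, 3, 1], [4, 2, 0, 4, 4], [1, 0, 0, 1, 2], [3, 4, 1, 2, 1], [1, 4, 2, 1, 0]]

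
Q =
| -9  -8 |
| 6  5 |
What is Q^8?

tr Q = -4 and det Q = 3, so the characteristic polynomial is λ² − (-4)λ + (3) with roots -1 and -3.
Eigenvectors give P = [[-1, 4], [1, -3]] with P⁻¹ = [[3, 4], [1, 1]], and Q = P·diag(-1, -3)·P⁻¹.
Then Q^8 = P·diag(1, 6561)·P⁻¹ = [[-1, 26244], [1, -19683]] · [[3, 4], [1, 1]] = [[26241, 26240], [-19680, -19679]].

[[26241, 26240], [-19680, -19679]]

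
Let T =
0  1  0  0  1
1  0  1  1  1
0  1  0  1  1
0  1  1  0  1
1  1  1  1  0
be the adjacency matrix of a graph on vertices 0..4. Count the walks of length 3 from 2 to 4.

The number of length-3 walks from vertex 2 to vertex 4 is entry (2,4) of T³, where T is the adjacency matrix.
T² = [[2, 1, 2, 2, 1], [1, 4, 2, 2, 3], [2, 2, 3, 2, 2], [2, 2, 2, 3, 2], [1, 3, 2, 2, 4]]
T³ = [[2, 7, 4, 4, 7], [7, 8, 9, 9, 9], [4, 9, 6, 7, 9], [4, 9, 7, 6, 9], [7, 9, 9, 9, 8]]

9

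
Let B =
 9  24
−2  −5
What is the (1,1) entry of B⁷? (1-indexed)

tr B = 4 and det B = 3, so the characteristic polynomial is λ² − (4)λ + (3) with roots 1 and 3.
Eigenvectors give P = [[−3, 4], [1, −1]] with P⁻¹ = [[1, 4], [1, 3]], and B = P·diag(1, 3)·P⁻¹.
Then B⁷ = P·diag(1, 2187)·P⁻¹ = [[−3, 8748], [1, −2187]] · [[1, 4], [1, 3]] = [[8745, 26232], [−2186, −6557]].

8745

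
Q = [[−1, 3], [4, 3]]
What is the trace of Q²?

34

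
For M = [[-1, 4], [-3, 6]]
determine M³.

tr M = 5 and det M = 6, so the characteristic polynomial is λ² − (5)λ + (6) with roots 3 and 2.
Eigenvectors give P = [[1, 4], [1, 3]] with P⁻¹ = [[-3, 4], [1, -1]], and M = P·diag(3, 2)·P⁻¹.
Then M³ = P·diag(27, 8)·P⁻¹ = [[27, 32], [27, 24]] · [[-3, 4], [1, -1]] = [[-49, 76], [-57, 84]].

[[-49, 76], [-57, 84]]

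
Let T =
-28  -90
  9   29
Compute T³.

tr T = 1 and det T = -2, so the characteristic polynomial is λ² − (1)λ + (-2) with roots 2 and -1.
Eigenvectors give P = [[-3, 10], [1, -3]] with P⁻¹ = [[3, 10], [1, 3]], and T = P·diag(2, -1)·P⁻¹.
Then T³ = P·diag(8, -1)·P⁻¹ = [[-24, -10], [8, 3]] · [[3, 10], [1, 3]] = [[-82, -270], [27, 89]].

[[-82, -270], [27, 89]]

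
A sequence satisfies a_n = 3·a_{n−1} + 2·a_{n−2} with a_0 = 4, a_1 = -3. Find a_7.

With companion matrix C = [[3, 2], [1, 0]], [a_n, a_{n−1}]ᵀ = C·[a_{n−1}, a_{n−2}]ᵀ, so [a_7, a_6]ᵀ = C^6·[a_1, a_0]ᵀ.
C^6 = [[1763, 990], [495, 278]], giving [a_7, a_6]ᵀ = [[-1329], [-373]].

-1329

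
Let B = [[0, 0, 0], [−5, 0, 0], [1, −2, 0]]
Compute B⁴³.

B is strictly triangular, hence nilpotent: B³ = 0, so B⁴³ = 0.

[[0, 0, 0], [0, 0, 0], [0, 0, 0]]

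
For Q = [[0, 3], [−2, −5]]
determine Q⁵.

[[390, 633], [−422, −665]]

tr Q = −5 and det Q = 6, so the characteristic polynomial is λ² − (−5)λ + (6) with roots −2 and −3.
Eigenvectors give P = [[−3, 1], [2, −1]] with P⁻¹ = [[−1, −1], [−2, −3]], and Q = P·diag(−2, −3)·P⁻¹.
Then Q⁵ = P·diag(−32, −243)·P⁻¹ = [[96, −243], [−64, 243]] · [[−1, −1], [−2, −3]] = [[390, 633], [−422, −665]].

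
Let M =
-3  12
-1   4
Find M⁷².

M² = M (a projection; rank 1, trace 1), so M⁷² = M.

[[-3, 12], [-1, 4]]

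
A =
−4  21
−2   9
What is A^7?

tr A = 5 and det A = 6, so the characteristic polynomial is λ² − (5)λ + (6) with roots 3 and 2.
Eigenvectors give P = [[3, 7], [1, 2]] with P⁻¹ = [[−2, 7], [1, −3]], and A = P·diag(3, 2)·P⁻¹.
Then A^7 = P·diag(2187, 128)·P⁻¹ = [[6561, 896], [2187, 256]] · [[−2, 7], [1, −3]] = [[−12226, 43239], [−4118, 14541]].

[[−12226, 43239], [−4118, 14541]]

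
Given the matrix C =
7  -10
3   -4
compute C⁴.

tr C = 3 and det C = 2, so the characteristic polynomial is λ² − (3)λ + (2) with roots 1 and 2.
Eigenvectors give P = [[-5, 2], [-3, 1]] with P⁻¹ = [[1, -2], [3, -5]], and C = P·diag(1, 2)·P⁻¹.
Then C⁴ = P·diag(1, 16)·P⁻¹ = [[-5, 32], [-3, 16]] · [[1, -2], [3, -5]] = [[91, -150], [45, -74]].

[[91, -150], [45, -74]]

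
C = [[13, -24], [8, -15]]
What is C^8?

tr C = -2 and det C = -3, so the characteristic polynomial is λ² − (-2)λ + (-3) with roots -3 and 1.
Eigenvectors give P = [[3, -2], [2, -1]] with P⁻¹ = [[-1, 2], [-2, 3]], and C = P·diag(-3, 1)·P⁻¹.
Then C^8 = P·diag(6561, 1)·P⁻¹ = [[19683, -2], [13122, -1]] · [[-1, 2], [-2, 3]] = [[-19679, 39360], [-13120, 26241]].

[[-19679, 39360], [-13120, 26241]]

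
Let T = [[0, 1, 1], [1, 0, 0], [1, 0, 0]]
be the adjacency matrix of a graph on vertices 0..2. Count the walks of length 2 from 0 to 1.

The number of length-2 walks from vertex 0 to vertex 1 is entry (0,1) of T^2, where T is the adjacency matrix.
T^2 = [[2, 0, 0], [0, 1, 1], [0, 1, 1]]

0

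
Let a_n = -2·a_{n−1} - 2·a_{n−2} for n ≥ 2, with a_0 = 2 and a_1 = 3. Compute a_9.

With companion matrix T = [[-2, -2], [1, 0]], [a_n, a_{n−1}]ᵀ = T·[a_{n−1}, a_{n−2}]ᵀ, so [a_9, a_8]ᵀ = T⁸·[a_1, a_0]ᵀ.
T⁸ = [[16, 0], [0, 16]], giving [a_9, a_8]ᵀ = [[48], [32]].

48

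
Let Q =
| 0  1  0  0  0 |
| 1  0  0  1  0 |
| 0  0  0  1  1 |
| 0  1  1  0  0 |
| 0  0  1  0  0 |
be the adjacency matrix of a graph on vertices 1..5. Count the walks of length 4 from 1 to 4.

The number of length-4 walks from vertex 1 to vertex 4 is entry (1,4) of Q^4, where Q is the adjacency matrix.
Q^2 = [[1, 0, 0, 1, 0], [0, 2, 1, 0, 0], [0, 1, 2, 0, 0], [1, 0, 0, 2, 1], [0, 0, 0, 1, 1]]
Q^3 = [[0, 2, 1, 0, 0], [2, 0, 0, 3, 1], [1, 0, 0, 3, 2], [0, 3, 3, 0, 0], [0, 1, 2, 0, 0]]
Q^4 = [[2, 0, 0, 3, 1], [0, 5, 4, 0, 0], [0, 4, 5, 0, 0], [3, 0, 0, 6, 3], [1, 0, 0, 3, 2]]

3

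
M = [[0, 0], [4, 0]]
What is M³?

M is strictly triangular, hence nilpotent: M² = 0, so M³ = 0.

[[0, 0], [0, 0]]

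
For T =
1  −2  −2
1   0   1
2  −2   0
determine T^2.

[[−5, 2, −4], [3, −4, −2], [0, −4, −6]]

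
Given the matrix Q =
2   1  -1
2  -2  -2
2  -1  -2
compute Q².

[[4, 1, -2], [-4, 8, 6], [-2, 6, 4]]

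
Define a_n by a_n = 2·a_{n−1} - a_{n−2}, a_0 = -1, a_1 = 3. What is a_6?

23

With companion matrix T = [[2, -1], [1, 0]], [a_n, a_{n−1}]ᵀ = T·[a_{n−1}, a_{n−2}]ᵀ, so [a_6, a_5]ᵀ = T⁵·[a_1, a_0]ᵀ.
T⁵ = [[6, -5], [5, -4]], giving [a_6, a_5]ᵀ = [[23], [19]].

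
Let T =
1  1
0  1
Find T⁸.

T = I + N where N = [[0, 1], [0, 0]] is strictly upper-triangular, so N² = 0.
(I + N)⁸ = I + 8·N = [[1, 8], [0, 1]].

[[1, 8], [0, 1]]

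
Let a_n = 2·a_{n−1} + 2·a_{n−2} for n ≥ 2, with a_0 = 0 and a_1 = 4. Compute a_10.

With companion matrix Q = [[2, 2], [1, 0]], [a_n, a_{n−1}]ᵀ = Q·[a_{n−1}, a_{n−2}]ᵀ, so [a_10, a_9]ᵀ = Q^9·[a_1, a_0]ᵀ.
Q^9 = [[6688, 4896], [2448, 1792]], giving [a_10, a_9]ᵀ = [[26752], [9792]].

26752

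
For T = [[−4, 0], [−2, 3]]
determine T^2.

[[16, 0], [2, 9]]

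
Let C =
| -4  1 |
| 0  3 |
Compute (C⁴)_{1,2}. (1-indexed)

C² = [[16, -1], [0, 9]]
C³ = [[-64, 13], [0, 27]]
C⁴ = [[256, -25], [0, 81]]

-25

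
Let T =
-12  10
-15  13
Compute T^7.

tr T = 1 and det T = -6, so the characteristic polynomial is λ² − (1)λ + (-6) with roots 3 and -2.
Eigenvectors give P = [[-2, 1], [-3, 1]] with P⁻¹ = [[1, -1], [3, -2]], and T = P·diag(3, -2)·P⁻¹.
Then T^7 = P·diag(2187, -128)·P⁻¹ = [[-4374, -128], [-6561, -128]] · [[1, -1], [3, -2]] = [[-4758, 4630], [-6945, 6817]].

[[-4758, 4630], [-6945, 6817]]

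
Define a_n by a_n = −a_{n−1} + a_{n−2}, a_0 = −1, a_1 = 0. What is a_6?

With companion matrix B = [[−1, 1], [1, 0]], [a_n, a_{n−1}]ᵀ = B·[a_{n−1}, a_{n−2}]ᵀ, so [a_6, a_5]ᵀ = B⁵·[a_1, a_0]ᵀ.
B⁵ = [[−8, 5], [5, −3]], giving [a_6, a_5]ᵀ = [[−5], [3]].

−5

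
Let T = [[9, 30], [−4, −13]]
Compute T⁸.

tr T = −4 and det T = 3, so the characteristic polynomial is λ² − (−4)λ + (3) with roots −3 and −1.
Eigenvectors give P = [[5, 3], [−2, −1]] with P⁻¹ = [[−1, −3], [2, 5]], and T = P·diag(−3, −1)·P⁻¹.
Then T⁸ = P·diag(6561, 1)·P⁻¹ = [[32805, 3], [−13122, −1]] · [[−1, −3], [2, 5]] = [[−32799, −98400], [13120, 39361]].

[[−32799, −98400], [13120, 39361]]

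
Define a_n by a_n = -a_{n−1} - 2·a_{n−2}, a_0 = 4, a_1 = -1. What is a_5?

With companion matrix C = [[-1, -2], [1, 0]], [a_n, a_{n−1}]ᵀ = C·[a_{n−1}, a_{n−2}]ᵀ, so [a_5, a_4]ᵀ = C⁴·[a_1, a_0]ᵀ.
C⁴ = [[-1, -6], [3, 2]], giving [a_5, a_4]ᵀ = [[-23], [5]].

-23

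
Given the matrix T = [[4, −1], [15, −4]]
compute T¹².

T² = I (check: tr T = 0 and det T = −1), so T¹² = I since 12 is even.

[[1, 0], [0, 1]]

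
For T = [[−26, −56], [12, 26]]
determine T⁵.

[[−416, −896], [192, 416]]

tr T = 0 and det T = −4, so the characteristic polynomial is λ² − (0)λ + (−4) with roots −2 and 2.
Eigenvectors give P = [[7, −2], [−3, 1]] with P⁻¹ = [[1, 2], [3, 7]], and T = P·diag(−2, 2)·P⁻¹.
Then T⁵ = P·diag(−32, 32)·P⁻¹ = [[−224, −64], [96, 32]] · [[1, 2], [3, 7]] = [[−416, −896], [192, 416]].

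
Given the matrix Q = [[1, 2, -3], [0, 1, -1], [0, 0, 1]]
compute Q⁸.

Q = I + N where N = [[0, 2, -3], [0, 0, -1], [0, 0, 0]] is strictly upper-triangular, so N³ = 0.
(I + N)⁸ = I + 8·N + 28·N² = [[1, 16, -80], [0, 1, -8], [0, 0, 1]].

[[1, 16, -80], [0, 1, -8], [0, 0, 1]]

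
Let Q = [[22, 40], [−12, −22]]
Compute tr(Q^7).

tr Q = 0 and det Q = −4, so the characteristic polynomial is λ² − (0)λ + (−4) with roots −2 and 2.
Eigenvectors give P = [[−5, −2], [3, 1]] with P⁻¹ = [[1, 2], [−3, −5]], and Q = P·diag(−2, 2)·P⁻¹.
Then Q^7 = P·diag(−128, 128)·P⁻¹ = [[640, −256], [−384, 128]] · [[1, 2], [−3, −5]] = [[1408, 2560], [−768, −1408]].

0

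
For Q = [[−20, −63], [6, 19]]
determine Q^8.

[[1786, 5355], [−510, −1529]]

tr Q = −1 and det Q = −2, so the characteristic polynomial is λ² − (−1)λ + (−2) with roots 1 and −2.
Eigenvectors give P = [[3, −7], [−1, 2]] with P⁻¹ = [[−2, −7], [−1, −3]], and Q = P·diag(1, −2)·P⁻¹.
Then Q^8 = P·diag(1, 256)·P⁻¹ = [[3, −1792], [−1, 512]] · [[−2, −7], [−1, −3]] = [[1786, 5355], [−510, −1529]].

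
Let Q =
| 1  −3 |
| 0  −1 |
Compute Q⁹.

Q² = I (check: tr Q = 0 and det Q = −1), so Q⁹ = Q since 9 is odd.

[[1, −3], [0, −1]]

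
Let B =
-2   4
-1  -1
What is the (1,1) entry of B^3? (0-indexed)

15

B^2 = [[0, -12], [3, -3]]
B^3 = [[12, 12], [-3, 15]]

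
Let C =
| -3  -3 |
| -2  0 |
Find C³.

C² = [[15, 9], [6, 6]]
C³ = [[-63, -45], [-30, -18]]

[[-63, -45], [-30, -18]]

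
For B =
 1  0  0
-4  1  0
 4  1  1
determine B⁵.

B = I + N where N = [[0, 0, 0], [-4, 0, 0], [4, 1, 0]] is strictly lower-triangular, so N³ = 0.
(I + N)⁵ = I + 5·N + 10·N² = [[1, 0, 0], [-20, 1, 0], [-20, 5, 1]].

[[1, 0, 0], [-20, 1, 0], [-20, 5, 1]]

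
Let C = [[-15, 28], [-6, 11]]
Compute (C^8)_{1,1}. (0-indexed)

-39359

tr C = -4 and det C = 3, so the characteristic polynomial is λ² − (-4)λ + (3) with roots -1 and -3.
Eigenvectors give P = [[2, -7], [1, -3]] with P⁻¹ = [[-3, 7], [-1, 2]], and C = P·diag(-1, -3)·P⁻¹.
Then C^8 = P·diag(1, 6561)·P⁻¹ = [[2, -45927], [1, -19683]] · [[-3, 7], [-1, 2]] = [[45921, -91840], [19680, -39359]].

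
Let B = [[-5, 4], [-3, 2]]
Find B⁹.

[[-2045, 2044], [-1533, 1532]]

tr B = -3 and det B = 2, so the characteristic polynomial is λ² − (-3)λ + (2) with roots -2 and -1.
Eigenvectors give P = [[-4, 1], [-3, 1]] with P⁻¹ = [[-1, 1], [-3, 4]], and B = P·diag(-2, -1)·P⁻¹.
Then B⁹ = P·diag(-512, -1)·P⁻¹ = [[2048, -1], [1536, -1]] · [[-1, 1], [-3, 4]] = [[-2045, 2044], [-1533, 1532]].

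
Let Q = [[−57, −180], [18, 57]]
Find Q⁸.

tr Q = 0 and det Q = −9, so the characteristic polynomial is λ² − (0)λ + (−9) with roots −3 and 3.
Eigenvectors give P = [[10, 3], [−3, −1]] with P⁻¹ = [[1, 3], [−3, −10]], and Q = P·diag(−3, 3)·P⁻¹.
Then Q⁸ = P·diag(6561, 6561)·P⁻¹ = [[65610, 19683], [−19683, −6561]] · [[1, 3], [−3, −10]] = [[6561, 0], [0, 6561]].

[[6561, 0], [0, 6561]]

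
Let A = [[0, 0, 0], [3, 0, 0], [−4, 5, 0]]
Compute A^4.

A is strictly triangular, hence nilpotent: A^3 = 0, so A^4 = 0.

[[0, 0, 0], [0, 0, 0], [0, 0, 0]]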